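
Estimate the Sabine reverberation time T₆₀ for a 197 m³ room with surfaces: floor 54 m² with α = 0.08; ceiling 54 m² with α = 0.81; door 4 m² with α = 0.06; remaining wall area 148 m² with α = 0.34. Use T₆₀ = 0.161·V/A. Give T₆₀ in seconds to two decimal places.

Total absorption A = 54·0.08 + 54·0.81 + 4·0.06 + 148·0.34 = 98.62 m² sabins.
T₆₀ = 0.161 × 197 / 98.62 = 0.322 s.

0.32 s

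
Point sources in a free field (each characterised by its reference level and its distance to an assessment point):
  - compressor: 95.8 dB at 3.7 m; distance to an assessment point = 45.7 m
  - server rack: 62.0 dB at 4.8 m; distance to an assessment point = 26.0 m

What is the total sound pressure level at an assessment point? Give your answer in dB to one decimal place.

74.0 dB

First find each source's level at the receiver (point-source: −20·log₁₀(r/r_ref)), then combine on an intensity basis.
compressor: 95.8 − 20·log₁₀(45.7/3.7) = 95.8 − 21.83 = 73.97 dB.
server rack: 62.0 − 20·log₁₀(26.0/4.8) = 62.0 − 14.67 = 47.33 dB.
Σ 10^(L/10) = 2.498e+07 → L_total = 10·log₁₀(2.498e+07) = 73.98 dB.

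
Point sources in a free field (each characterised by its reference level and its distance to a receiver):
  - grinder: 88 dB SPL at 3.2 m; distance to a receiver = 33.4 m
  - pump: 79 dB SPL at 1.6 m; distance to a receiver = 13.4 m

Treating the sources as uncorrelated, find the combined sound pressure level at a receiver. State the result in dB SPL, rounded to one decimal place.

First find each source's level at the receiver (point-source: −20·log₁₀(r/r_ref)), then combine on an intensity basis.
grinder: 88 − 20·log₁₀(33.4/3.2) = 88 − 20.37 = 67.63 dB SPL.
pump: 79 − 20·log₁₀(13.4/1.6) = 79 − 18.46 = 60.54 dB SPL.
Σ 10^(L/10) = 6.924e+06 → L_total = 10·log₁₀(6.924e+06) = 68.40 dB SPL.

68.4 dB SPL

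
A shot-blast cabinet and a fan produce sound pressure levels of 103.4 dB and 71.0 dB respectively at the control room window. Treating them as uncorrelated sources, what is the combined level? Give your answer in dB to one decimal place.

103.4 dB

For uncorrelated sources the intensities add, so convert each level to linear form, sum, and take 10·log₁₀ of the total.
Σ 10^(L/10) = 10^(103.4/10) + 10^(71.0/10) = 2.189e+10.
L_total = 10·log₁₀(2.189e+10) = 103.40 dB.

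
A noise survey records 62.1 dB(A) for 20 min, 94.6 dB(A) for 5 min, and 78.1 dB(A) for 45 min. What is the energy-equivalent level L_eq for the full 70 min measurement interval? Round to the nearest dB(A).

The energy average is taken in the linear domain: L_eq = 10·log₁₀[(Σ tᵢ·10^(Lᵢ/10))/T], T = 70 min.
Σ tᵢ·10^(Lᵢ/10) = 20·10^(62.1/10) + 5·10^(94.6/10) + 45·10^(78.1/10) = 1.736e+10.
L_eq = 10·log₁₀(1.736e+10/70) = 83.94 dB(A).

84 dB(A)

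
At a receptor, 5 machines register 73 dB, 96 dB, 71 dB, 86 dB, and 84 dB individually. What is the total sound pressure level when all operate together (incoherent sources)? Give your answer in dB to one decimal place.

96.7 dB

For uncorrelated sources the intensities add, so convert each level to linear form, sum, and take 10·log₁₀ of the total.
Σ 10^(L/10) = 10^(73/10) + 10^(96/10) + 10^(71/10) + 10^(86/10) + 10^(84/10) = 4.663e+09.
L_total = 10·log₁₀(4.663e+09) = 96.69 dB.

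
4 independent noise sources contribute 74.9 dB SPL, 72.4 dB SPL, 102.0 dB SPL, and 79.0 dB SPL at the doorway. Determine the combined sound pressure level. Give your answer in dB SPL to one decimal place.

For uncorrelated sources the intensities add, so convert each level to linear form, sum, and take 10·log₁₀ of the total.
Σ 10^(L/10) = 10^(74.9/10) + 10^(72.4/10) + 10^(102.0/10) + 10^(79.0/10) = 1.598e+10.
L_total = 10·log₁₀(1.598e+10) = 102.03 dB SPL.

102.0 dB SPL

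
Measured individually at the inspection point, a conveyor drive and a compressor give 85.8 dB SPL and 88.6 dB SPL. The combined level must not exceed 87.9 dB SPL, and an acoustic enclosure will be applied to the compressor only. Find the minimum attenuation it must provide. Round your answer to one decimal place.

Fixed contribution from the other source: Σ 10^(L/10) = 10^(85.8/10) = 3.802e+08 (85.80 dB SPL).
The limit corresponds to 10^(87.9/10) = 6.166e+08; subtracting the fixed part leaves 2.364e+08 for the compressor, i.e. 83.74 dB SPL.
So the compressor must be reduced from 88.6 to 83.74 dB SPL: IL = 4.86 dB.

4.9 dB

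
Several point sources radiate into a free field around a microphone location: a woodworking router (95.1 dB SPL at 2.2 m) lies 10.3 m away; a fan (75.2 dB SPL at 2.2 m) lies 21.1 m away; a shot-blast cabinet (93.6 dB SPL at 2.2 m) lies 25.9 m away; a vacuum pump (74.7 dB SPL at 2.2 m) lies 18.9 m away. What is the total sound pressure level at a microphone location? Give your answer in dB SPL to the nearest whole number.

Apply inverse-square spreading to bring every level to the receiver, then sum 10^(L/10).
woodworking router: 95.1 − 20·log₁₀(10.3/2.2) = 95.1 − 13.41 = 81.69 dB SPL.
fan: 75.2 − 20·log₁₀(21.1/2.2) = 75.2 − 19.64 = 55.56 dB SPL.
shot-blast cabinet: 93.6 − 20·log₁₀(25.9/2.2) = 93.6 − 21.42 = 72.18 dB SPL.
vacuum pump: 74.7 − 20·log₁₀(18.9/2.2) = 74.7 − 18.68 = 56.02 dB SPL.
Σ 10^(L/10) = 1.649e+08 → L_total = 10·log₁₀(1.649e+08) = 82.17 dB SPL.

82 dB SPL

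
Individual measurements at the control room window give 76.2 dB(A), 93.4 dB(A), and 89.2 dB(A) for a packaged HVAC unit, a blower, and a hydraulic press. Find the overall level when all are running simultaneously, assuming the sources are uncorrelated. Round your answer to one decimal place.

94.9 dB(A)

For uncorrelated sources the intensities add, so convert each level to linear form, sum, and take 10·log₁₀ of the total.
Σ 10^(L/10) = 10^(76.2/10) + 10^(93.4/10) + 10^(89.2/10) = 3.061e+09.
L_total = 10·log₁₀(3.061e+09) = 94.86 dB(A).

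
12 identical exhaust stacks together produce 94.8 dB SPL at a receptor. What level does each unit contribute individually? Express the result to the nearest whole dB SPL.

84 dB SPL

For N identical incoherent sources L_total = L₁ + 10·log₁₀ N, so L₁ = 94.8 − 10·log₁₀(12) = 94.8 − 10.792.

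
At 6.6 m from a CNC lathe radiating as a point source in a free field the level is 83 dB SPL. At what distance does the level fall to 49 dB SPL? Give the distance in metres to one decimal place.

330.8 m

Point-source spreading drops the level by 20·log₁₀(r₂/r₁); inverting, r₂/r₁ = 10^(ΔL/20).
r₂ = 6.6·10^((83−49)/20) = 6.6·10^(34.0/20) = 330.78 m.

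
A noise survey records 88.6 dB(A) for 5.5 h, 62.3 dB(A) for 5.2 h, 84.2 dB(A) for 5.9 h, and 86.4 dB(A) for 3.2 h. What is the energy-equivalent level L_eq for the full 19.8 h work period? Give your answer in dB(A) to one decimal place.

85.4 dB(A)

The energy average is taken in the linear domain: L_eq = 10·log₁₀[(Σ tᵢ·10^(Lᵢ/10))/T], T = 19.8 h.
Σ tᵢ·10^(Lᵢ/10) = 5.5·10^(88.6/10) + 5.2·10^(62.3/10) + 5.9·10^(84.2/10) + 3.2·10^(86.4/10) = 6.942e+09.
L_eq = 10·log₁₀(6.942e+09/19.8) = 85.45 dB(A).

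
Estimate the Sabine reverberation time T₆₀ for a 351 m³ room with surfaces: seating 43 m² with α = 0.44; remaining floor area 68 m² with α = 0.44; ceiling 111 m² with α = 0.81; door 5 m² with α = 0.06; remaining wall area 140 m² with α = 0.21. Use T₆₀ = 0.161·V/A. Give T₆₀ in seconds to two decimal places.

0.34 s

A = Σ Sᵢαᵢ = 43·0.44 + 68·0.44 + 111·0.81 + 5·0.06 + 140·0.21 = 168.45 m².
T₆₀ = 0.161 × 351 / 168.45 = 0.335 s.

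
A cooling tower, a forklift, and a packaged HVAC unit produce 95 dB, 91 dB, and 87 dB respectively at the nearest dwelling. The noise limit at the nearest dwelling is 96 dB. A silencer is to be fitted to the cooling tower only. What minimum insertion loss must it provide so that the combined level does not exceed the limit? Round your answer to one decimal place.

1.5 dB

The untreated sources together contribute 10^(91/10) + 10^(87/10) = 1.760e+09, i.e. 92.46 dB.
The limit corresponds to 10^(96/10) = 3.981e+09; subtracting the fixed part leaves 2.221e+09 for the cooling tower, i.e. 93.47 dB.
So the cooling tower must be reduced from 95 to 93.47 dB: IL = 1.53 dB.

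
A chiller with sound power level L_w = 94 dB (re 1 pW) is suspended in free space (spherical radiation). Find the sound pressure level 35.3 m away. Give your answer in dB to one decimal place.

52.1 dB

The power spreads over a sphere of area 4π·r², so L_p = L_w − 10·log₁₀(4π·r²).
4π·r² = 1.566e+04 m², 10·log₁₀ of that is 41.948 dB.
L_p = 94 − 41.948 = 52.05 dB.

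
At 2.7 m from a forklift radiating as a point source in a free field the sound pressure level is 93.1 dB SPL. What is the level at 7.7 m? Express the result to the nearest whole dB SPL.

84 dB SPL

Point-source attenuation: ΔL = 20·log₁₀(r₂/r₁) = 20·log₁₀(7.7/2.7) = 9.103 dB.
L₂ = 93.1 − 20·log₁₀(7.7/2.7) = 93.1 − 9.103 = 84.00 dB SPL.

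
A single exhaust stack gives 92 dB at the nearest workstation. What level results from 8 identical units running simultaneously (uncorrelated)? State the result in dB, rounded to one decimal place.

101.0 dB

With 8 equal, uncorrelated contributions the intensity is 8× that of one unit, giving a rise of 10·log₁₀ 8.
L_total = 92 + 10·log₁₀(8) = 92 + 9.031 = 101.03 dB.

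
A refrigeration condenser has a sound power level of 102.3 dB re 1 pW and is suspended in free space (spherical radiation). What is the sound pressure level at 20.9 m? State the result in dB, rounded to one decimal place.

Free-field spherical radiation: L_p = L_w − 10·log₁₀(4π·r²), r = 20.9 m.
4π·r² = 5489 m², 10·log₁₀ of that is 37.395 dB.
L_p = 102.3 − 37.395 = 64.90 dB.

64.9 dB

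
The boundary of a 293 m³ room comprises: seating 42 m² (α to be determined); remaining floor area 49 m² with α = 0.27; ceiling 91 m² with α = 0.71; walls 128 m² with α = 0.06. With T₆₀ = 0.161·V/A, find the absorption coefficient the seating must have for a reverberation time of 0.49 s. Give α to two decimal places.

Required total absorption A = 0.161·293/0.49 = 96.27 m².
Absorption from the other surfaces = 49·0.27 + 91·0.71 + 128·0.06 = 85.52 m², so the seating must supply 10.75 m² over 42 m².
α = 10.75/42 = 0.256.

0.26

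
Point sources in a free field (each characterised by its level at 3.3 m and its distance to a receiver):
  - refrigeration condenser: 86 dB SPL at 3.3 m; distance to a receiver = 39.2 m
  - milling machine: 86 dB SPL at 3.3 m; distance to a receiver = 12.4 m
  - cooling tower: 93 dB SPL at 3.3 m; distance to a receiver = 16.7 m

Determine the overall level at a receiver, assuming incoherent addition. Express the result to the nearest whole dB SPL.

Apply inverse-square spreading to bring every level to the receiver, then sum 10^(L/10).
refrigeration condenser: 86 − 20·log₁₀(39.2/3.3) = 86 − 21.50 = 64.50 dB SPL.
milling machine: 86 − 20·log₁₀(12.4/3.3) = 86 − 11.50 = 74.50 dB SPL.
cooling tower: 93 − 20·log₁₀(16.7/3.3) = 93 − 14.08 = 78.92 dB SPL.
Σ 10^(L/10) = 1.089e+08 → L_total = 10·log₁₀(1.089e+08) = 80.37 dB SPL.

80 dB SPL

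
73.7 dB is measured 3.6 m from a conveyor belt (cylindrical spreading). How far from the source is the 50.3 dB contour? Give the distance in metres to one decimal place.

For a line source L₁ − L₂ = 10·log₁₀(r₂/r₁), so r₂ = r₁·10^((L₁−L₂)/10).
r₂ = 3.6·10^((73.7−50.3)/10) = 3.6·10^(23.4/10) = 787.59 m.

787.6 m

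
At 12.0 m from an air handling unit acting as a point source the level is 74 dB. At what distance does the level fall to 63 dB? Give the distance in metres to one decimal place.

42.6 m

For a point source L₁ − L₂ = 20·log₁₀(r₂/r₁), so r₂ = r₁·10^((L₁−L₂)/20).
r₂ = 12.0·10^((74−63)/20) = 12.0·10^(11.0/20) = 42.58 m.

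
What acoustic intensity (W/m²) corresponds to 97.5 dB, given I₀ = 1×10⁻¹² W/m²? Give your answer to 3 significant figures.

0.00562 W/m²

I = I₀·10^(L/10) = 10⁻¹² × 10^(97.5/10) = 10^(-2.250).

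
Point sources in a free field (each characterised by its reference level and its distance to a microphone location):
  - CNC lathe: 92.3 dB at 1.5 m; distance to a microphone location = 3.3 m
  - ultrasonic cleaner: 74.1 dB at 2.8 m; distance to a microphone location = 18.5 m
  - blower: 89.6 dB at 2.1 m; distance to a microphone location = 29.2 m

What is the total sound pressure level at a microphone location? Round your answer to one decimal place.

85.5 dB

First find each source's level at the receiver (point-source: −20·log₁₀(r/r_ref)), then combine on an intensity basis.
CNC lathe: 92.3 − 20·log₁₀(3.3/1.5) = 92.3 − 6.85 = 85.45 dB.
ultrasonic cleaner: 74.1 − 20·log₁₀(18.5/2.8) = 74.1 − 16.40 = 57.70 dB.
blower: 89.6 − 20·log₁₀(29.2/2.1) = 89.6 − 22.86 = 66.74 dB.
Σ 10^(L/10) = 3.562e+08 → L_total = 10·log₁₀(3.562e+08) = 85.52 dB.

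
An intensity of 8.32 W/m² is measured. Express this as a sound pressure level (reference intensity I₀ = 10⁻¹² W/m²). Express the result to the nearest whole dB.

Dividing by I₀ shifts the exponent by 12: I/I₀ = 8.32×10^12.
L = 10·(0.9201 + 12) = 129.20 dB.

129 dB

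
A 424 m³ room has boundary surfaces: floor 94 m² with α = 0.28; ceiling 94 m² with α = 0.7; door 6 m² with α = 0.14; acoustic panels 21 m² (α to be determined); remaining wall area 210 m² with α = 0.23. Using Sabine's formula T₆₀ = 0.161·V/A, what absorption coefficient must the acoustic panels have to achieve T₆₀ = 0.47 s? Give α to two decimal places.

From T₆₀ = 0.161·V/A, the target T₆₀ = 0.47 s needs A = 0.161·424/0.47 = 145.24 m².
Absorption from the other surfaces = 94·0.28 + 94·0.7 + 6·0.14 + 210·0.23 = 141.26 m², so the acoustic panels must supply 3.98 m² over 21 m².
α = 3.98/21 = 0.190.

0.19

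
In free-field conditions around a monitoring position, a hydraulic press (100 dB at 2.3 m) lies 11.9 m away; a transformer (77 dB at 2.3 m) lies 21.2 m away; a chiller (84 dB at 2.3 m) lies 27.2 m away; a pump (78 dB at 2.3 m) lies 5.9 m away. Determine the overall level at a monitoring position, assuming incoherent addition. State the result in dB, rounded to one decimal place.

Apply inverse-square spreading to bring every level to the receiver, then sum 10^(L/10).
hydraulic press: 100 − 20·log₁₀(11.9/2.3) = 100 − 14.28 = 85.72 dB.
transformer: 77 − 20·log₁₀(21.2/2.3) = 77 − 19.29 = 57.71 dB.
chiller: 84 − 20·log₁₀(27.2/2.3) = 84 − 21.46 = 62.54 dB.
pump: 78 − 20·log₁₀(5.9/2.3) = 78 − 8.18 = 69.82 dB.
Σ 10^(L/10) = 3.855e+08 → L_total = 10·log₁₀(3.855e+08) = 85.86 dB.

85.9 dB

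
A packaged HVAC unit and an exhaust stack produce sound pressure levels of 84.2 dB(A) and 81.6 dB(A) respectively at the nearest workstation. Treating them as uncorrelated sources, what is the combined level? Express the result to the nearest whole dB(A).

86 dB(A)

Incoherent sources combine by intensity addition: L_total = 10·log₁₀(Σ 10^(L_i/10)).
Σ 10^(L/10) = 10^(84.2/10) + 10^(81.6/10) = 4.076e+08.
L_total = 10·log₁₀(4.076e+08) = 86.10 dB(A).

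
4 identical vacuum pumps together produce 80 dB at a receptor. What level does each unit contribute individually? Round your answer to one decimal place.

Dividing the total intensity by 4 lowers the level by 10·log₁₀ 4 = 6.021 dB: L₁ = 80 − 6.021.

74.0 dB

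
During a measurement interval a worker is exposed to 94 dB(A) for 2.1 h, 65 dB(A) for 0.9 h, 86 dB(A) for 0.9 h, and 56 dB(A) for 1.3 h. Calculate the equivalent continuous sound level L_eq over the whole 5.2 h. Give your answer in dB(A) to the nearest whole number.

Weight each interval's intensity by its duration and average over T = 5.2 h:
Σ tᵢ·10^(Lᵢ/10) = 2.1·10^(94/10) + 0.9·10^(65/10) + 0.9·10^(86/10) + 1.3·10^(56/10) = 5.637e+09.
L_eq = 10·log₁₀(5.637e+09/5.2) = 90.35 dB(A).

90 dB(A)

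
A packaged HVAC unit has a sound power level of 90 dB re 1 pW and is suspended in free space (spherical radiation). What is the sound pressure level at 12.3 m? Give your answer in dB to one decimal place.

L_p = L_w − 10·log₁₀(4π·r²) with r = 12.3 m.
4π·r² = 1901 m², 10·log₁₀ of that is 32.790 dB.
L_p = 90 − 32.790 = 57.21 dB.

57.2 dB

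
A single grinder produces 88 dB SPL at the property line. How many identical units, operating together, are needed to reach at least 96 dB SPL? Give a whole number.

N identical sources give L₁ + 10·log₁₀ N, so require 10·log₁₀ N ≥ 96 − 88 = 8.0 dB.
N ≥ 10^(8.0/10) = 6.310, so N = 7.

7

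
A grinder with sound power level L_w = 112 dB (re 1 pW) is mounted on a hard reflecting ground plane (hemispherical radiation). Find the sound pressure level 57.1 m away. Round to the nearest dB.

L_p = L_w − 10·log₁₀(2π·r²) with r = 57.1 m.
2π·r² = 2.049e+04 m², 10·log₁₀ of that is 43.115 dB.
L_p = 112 − 43.115 = 68.89 dB.

69 dB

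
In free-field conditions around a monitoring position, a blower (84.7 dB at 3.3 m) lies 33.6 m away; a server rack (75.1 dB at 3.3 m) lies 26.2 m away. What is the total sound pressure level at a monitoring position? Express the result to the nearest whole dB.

Propagate each source to the receiver with L = L_ref − 20·log₁₀(r/r_ref), then add intensities.
blower: 84.7 − 20·log₁₀(33.6/3.3) = 84.7 − 20.16 = 64.54 dB.
server rack: 75.1 − 20·log₁₀(26.2/3.3) = 75.1 − 18.00 = 57.10 dB.
Σ 10^(L/10) = 3.360e+06 → L_total = 10·log₁₀(3.360e+06) = 65.26 dB.

65 dB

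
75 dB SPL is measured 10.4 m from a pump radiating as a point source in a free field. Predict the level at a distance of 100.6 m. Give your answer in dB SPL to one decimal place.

For a point source, L₂ = L₁ − 20·log₁₀(r₂/r₁).
L₂ = 75 − 20·log₁₀(100.6/10.4) = 75 − 19.711 = 55.29 dB SPL.

55.3 dB SPL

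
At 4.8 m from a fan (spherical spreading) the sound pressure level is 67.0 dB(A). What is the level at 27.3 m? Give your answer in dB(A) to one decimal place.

51.9 dB(A)

Point-source attenuation: ΔL = 20·log₁₀(r₂/r₁) = 20·log₁₀(27.3/4.8) = 15.098 dB.
L₂ = 67.0 − 20·log₁₀(27.3/4.8) = 67.0 − 15.098 = 51.90 dB(A).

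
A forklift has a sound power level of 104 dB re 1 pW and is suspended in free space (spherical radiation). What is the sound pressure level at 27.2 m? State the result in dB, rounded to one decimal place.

L_p = L_w − 10·log₁₀(4π·r²) with r = 27.2 m.
4π·r² = 9297 m², 10·log₁₀ of that is 39.683 dB.
L_p = 104 − 39.683 = 64.32 dB.

64.3 dB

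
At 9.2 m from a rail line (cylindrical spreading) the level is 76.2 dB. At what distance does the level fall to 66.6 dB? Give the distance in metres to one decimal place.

83.9 m

The 9.6 dB drop corresponds to a distance ratio of 10^(9.6/10) for a line source.
r₂ = 9.2·10^((76.2−66.6)/10) = 9.2·10^(9.6/10) = 83.90 m.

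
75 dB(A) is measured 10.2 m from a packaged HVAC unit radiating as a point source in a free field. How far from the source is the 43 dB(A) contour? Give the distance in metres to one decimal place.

For a point source L₁ − L₂ = 20·log₁₀(r₂/r₁), so r₂ = r₁·10^((L₁−L₂)/20).
r₂ = 10.2·10^((75−43)/20) = 10.2·10^(32.0/20) = 406.07 m.

406.1 m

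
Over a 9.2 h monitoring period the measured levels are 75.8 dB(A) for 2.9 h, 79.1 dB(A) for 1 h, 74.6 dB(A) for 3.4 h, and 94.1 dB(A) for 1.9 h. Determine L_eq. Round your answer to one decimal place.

87.5 dB(A)

L_eq = 10·log₁₀[(1/T)·Σ tᵢ·10^(Lᵢ/10)] with T = 9.2 h.
Σ tᵢ·10^(Lᵢ/10) = 2.9·10^(75.8/10) + 1·10^(79.1/10) + 3.4·10^(74.6/10) + 1.9·10^(94.1/10) = 5.173e+09.
L_eq = 10·log₁₀(5.173e+09/9.2) = 87.50 dB(A).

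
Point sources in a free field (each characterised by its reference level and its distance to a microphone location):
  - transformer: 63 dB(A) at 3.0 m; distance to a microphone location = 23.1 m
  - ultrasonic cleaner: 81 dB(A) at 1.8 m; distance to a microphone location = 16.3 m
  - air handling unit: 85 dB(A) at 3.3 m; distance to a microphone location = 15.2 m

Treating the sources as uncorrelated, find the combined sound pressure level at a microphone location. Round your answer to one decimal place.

72.2 dB(A)

Apply inverse-square spreading to bring every level to the receiver, then sum 10^(L/10).
transformer: 63 − 20·log₁₀(23.1/3.0) = 63 − 17.73 = 45.27 dB(A).
ultrasonic cleaner: 81 − 20·log₁₀(16.3/1.8) = 81 − 19.14 = 61.86 dB(A).
air handling unit: 85 − 20·log₁₀(15.2/3.3) = 85 − 13.27 = 71.73 dB(A).
Σ 10^(L/10) = 1.647e+07 → L_total = 10·log₁₀(1.647e+07) = 72.17 dB(A).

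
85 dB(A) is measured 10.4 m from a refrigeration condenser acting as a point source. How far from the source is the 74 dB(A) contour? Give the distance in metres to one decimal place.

36.9 m

Point-source spreading drops the level by 20·log₁₀(r₂/r₁); inverting, r₂/r₁ = 10^(ΔL/20).
r₂ = 10.4·10^((85−74)/20) = 10.4·10^(11.0/20) = 36.90 m.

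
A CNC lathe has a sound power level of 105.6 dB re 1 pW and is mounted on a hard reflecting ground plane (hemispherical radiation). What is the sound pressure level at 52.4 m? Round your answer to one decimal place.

63.2 dB

Free-field hemispherical radiation: L_p = L_w − 10·log₁₀(2π·r²), r = 52.4 m.
2π·r² = 1.725e+04 m², 10·log₁₀ of that is 42.368 dB.
L_p = 105.6 − 42.368 = 63.23 dB.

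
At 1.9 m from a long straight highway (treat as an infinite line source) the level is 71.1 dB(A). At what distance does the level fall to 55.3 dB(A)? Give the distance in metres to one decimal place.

72.2 m

The 15.8 dB drop corresponds to a distance ratio of 10^(15.8/10) for a line source.
r₂ = 1.9·10^((71.1−55.3)/10) = 1.9·10^(15.8/10) = 72.24 m.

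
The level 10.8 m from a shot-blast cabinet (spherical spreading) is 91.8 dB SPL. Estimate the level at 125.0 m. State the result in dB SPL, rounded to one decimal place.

Point-source attenuation: ΔL = 20·log₁₀(r₂/r₁) = 20·log₁₀(125.0/10.8) = 21.270 dB.
L₂ = 91.8 − 20·log₁₀(125.0/10.8) = 91.8 − 21.270 = 70.53 dB SPL.

70.5 dB SPL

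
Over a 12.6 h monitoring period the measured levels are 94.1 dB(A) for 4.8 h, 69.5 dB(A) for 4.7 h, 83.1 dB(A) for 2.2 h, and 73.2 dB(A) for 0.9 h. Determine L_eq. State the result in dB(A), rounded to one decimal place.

L_eq = 10·log₁₀[(1/T)·Σ tᵢ·10^(Lᵢ/10)] with T = 12.6 h.
Σ tᵢ·10^(Lᵢ/10) = 4.8·10^(94.1/10) + 4.7·10^(69.5/10) + 2.2·10^(83.1/10) + 0.9·10^(73.2/10) = 1.285e+10.
L_eq = 10·log₁₀(1.285e+10/12.6) = 90.08 dB(A).

90.1 dB(A)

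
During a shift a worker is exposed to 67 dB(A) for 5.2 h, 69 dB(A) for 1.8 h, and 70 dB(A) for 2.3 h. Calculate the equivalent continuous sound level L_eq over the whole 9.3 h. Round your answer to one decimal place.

68.3 dB(A)

L_eq = 10·log₁₀[(1/T)·Σ tᵢ·10^(Lᵢ/10)] with T = 9.3 h.
Σ tᵢ·10^(Lᵢ/10) = 5.2·10^(67/10) + 1.8·10^(69/10) + 2.3·10^(70/10) = 6.336e+07.
L_eq = 10·log₁₀(6.336e+07/9.3) = 68.33 dB(A).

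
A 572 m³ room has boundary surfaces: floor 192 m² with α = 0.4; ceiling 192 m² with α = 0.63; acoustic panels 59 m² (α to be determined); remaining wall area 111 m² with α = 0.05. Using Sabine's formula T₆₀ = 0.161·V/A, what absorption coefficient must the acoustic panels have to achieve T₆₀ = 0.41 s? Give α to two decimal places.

0.36

From T₆₀ = 0.161·V/A, the target T₆₀ = 0.41 s needs A = 0.161·572/0.41 = 224.61 m².
Absorption from the other surfaces = 192·0.4 + 192·0.63 + 111·0.05 = 203.31 m², so the acoustic panels must supply 21.30 m² over 59 m².
α = 21.30/59 = 0.361.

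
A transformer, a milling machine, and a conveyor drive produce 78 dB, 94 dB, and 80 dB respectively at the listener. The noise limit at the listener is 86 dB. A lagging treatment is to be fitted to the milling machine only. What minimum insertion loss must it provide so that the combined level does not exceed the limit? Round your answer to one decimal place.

10.3 dB

The untreated sources together contribute 10^(78/10) + 10^(80/10) = 1.631e+08, i.e. 82.12 dB.
To meet 86 dB overall, the treated milling machine may contribute at most 10^(86/10) − 1.631e+08 = 2.350e+08, i.e. 83.71 dB.
So the milling machine must be reduced from 94 to 83.71 dB: IL = 10.29 dB.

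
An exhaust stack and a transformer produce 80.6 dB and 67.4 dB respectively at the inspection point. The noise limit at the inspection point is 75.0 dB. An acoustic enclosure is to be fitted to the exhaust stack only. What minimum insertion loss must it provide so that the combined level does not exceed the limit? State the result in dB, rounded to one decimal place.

6.4 dB

Fixed contribution from the other source: Σ 10^(L/10) = 10^(67.4/10) = 5.495e+06 (67.40 dB).
The limit corresponds to 10^(75.0/10) = 3.162e+07; subtracting the fixed part leaves 2.613e+07 for the exhaust stack, i.e. 74.17 dB.
So the exhaust stack must be reduced from 80.6 to 74.17 dB: IL = 6.43 dB.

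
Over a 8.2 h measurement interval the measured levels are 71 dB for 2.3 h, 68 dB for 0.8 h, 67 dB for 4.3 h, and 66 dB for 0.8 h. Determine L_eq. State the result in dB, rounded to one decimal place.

68.6 dB

Weight each interval's intensity by its duration and average over T = 8.2 h:
Σ tᵢ·10^(Lᵢ/10) = 2.3·10^(71/10) + 0.8·10^(68/10) + 4.3·10^(67/10) + 0.8·10^(66/10) = 5.874e+07.
L_eq = 10·log₁₀(5.874e+07/8.2) = 68.55 dB.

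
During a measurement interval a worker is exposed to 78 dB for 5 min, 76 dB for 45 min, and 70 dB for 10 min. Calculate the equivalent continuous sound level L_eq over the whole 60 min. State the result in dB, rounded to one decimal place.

75.7 dB

Weight each interval's intensity by its duration and average over T = 60 min:
Σ tᵢ·10^(Lᵢ/10) = 5·10^(78/10) + 45·10^(76/10) + 10·10^(70/10) = 2.207e+09.
L_eq = 10·log₁₀(2.207e+09/60) = 75.66 dB.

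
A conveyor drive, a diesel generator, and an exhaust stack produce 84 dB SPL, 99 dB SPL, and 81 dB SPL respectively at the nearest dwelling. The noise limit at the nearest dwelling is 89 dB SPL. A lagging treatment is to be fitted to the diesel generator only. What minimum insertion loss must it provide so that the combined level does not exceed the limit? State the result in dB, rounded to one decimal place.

The untreated sources together contribute 10^(84/10) + 10^(81/10) = 3.771e+08, i.e. 85.76 dB SPL.
The limit corresponds to 10^(89/10) = 7.943e+08; subtracting the fixed part leaves 4.172e+08 for the diesel generator, i.e. 86.20 dB SPL.
Required insertion loss = 99 − 86.20 = 12.80 dB.

12.8 dB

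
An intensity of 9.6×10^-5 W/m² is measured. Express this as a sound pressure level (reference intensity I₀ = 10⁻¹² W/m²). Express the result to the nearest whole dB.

80 dB

I/I₀ = 9.6×10^-5/10⁻¹² = 9.6×10^7, and L = 10·log₁₀(I/I₀).
L = 10·(0.9823 + 7) = 79.82 dB.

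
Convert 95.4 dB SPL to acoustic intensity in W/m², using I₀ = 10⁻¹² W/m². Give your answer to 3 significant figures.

L = 10·log₁₀(I/I₀) ⇒ I = I₀·10^(L/10) = 10⁻¹² × 10^9.54.

0.00347 W/m²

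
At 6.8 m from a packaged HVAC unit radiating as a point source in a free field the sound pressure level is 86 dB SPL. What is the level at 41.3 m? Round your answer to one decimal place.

70.3 dB SPL

For a point source, L₂ = L₁ − 20·log₁₀(r₂/r₁).
L₂ = 86 − 20·log₁₀(41.3/6.8) = 86 − 15.669 = 70.33 dB SPL.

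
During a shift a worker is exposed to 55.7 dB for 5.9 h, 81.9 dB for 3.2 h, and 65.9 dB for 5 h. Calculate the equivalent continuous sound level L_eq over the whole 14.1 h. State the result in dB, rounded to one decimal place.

75.6 dB

Weight each interval's intensity by its duration and average over T = 14.1 h:
Σ tᵢ·10^(Lᵢ/10) = 5.9·10^(55.7/10) + 3.2·10^(81.9/10) + 5·10^(65.9/10) = 5.173e+08.
L_eq = 10·log₁₀(5.173e+08/14.1) = 75.64 dB.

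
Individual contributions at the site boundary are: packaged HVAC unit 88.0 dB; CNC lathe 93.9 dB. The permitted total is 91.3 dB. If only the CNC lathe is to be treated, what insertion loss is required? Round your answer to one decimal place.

Everything except the CNC lathe sums to 10^(88.0/10) = 6.310e+08 in linear terms, 88.00 dB.
To meet 91.3 dB overall, the treated CNC lathe may contribute at most 10^(91.3/10) − 6.310e+08 = 7.180e+08, i.e. 88.56 dB.
Required insertion loss = 93.9 − 88.56 = 5.34 dB.

5.3 dB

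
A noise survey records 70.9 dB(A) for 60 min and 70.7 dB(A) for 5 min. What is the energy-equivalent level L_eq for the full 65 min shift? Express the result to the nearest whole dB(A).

Weight each interval's intensity by its duration and average over T = 65 min:
Σ tᵢ·10^(Lᵢ/10) = 60·10^(70.9/10) + 5·10^(70.7/10) = 7.969e+08.
L_eq = 10·log₁₀(7.969e+08/65) = 70.88 dB(A).

71 dB(A)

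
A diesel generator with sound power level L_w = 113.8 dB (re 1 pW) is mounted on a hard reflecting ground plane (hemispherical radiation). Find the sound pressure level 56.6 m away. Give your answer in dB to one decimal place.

L_p = L_w − 10·log₁₀(2π·r²) with r = 56.6 m.
2π·r² = 2.013e+04 m², 10·log₁₀ of that is 43.038 dB.
L_p = 113.8 − 43.038 = 70.76 dB.

70.8 dB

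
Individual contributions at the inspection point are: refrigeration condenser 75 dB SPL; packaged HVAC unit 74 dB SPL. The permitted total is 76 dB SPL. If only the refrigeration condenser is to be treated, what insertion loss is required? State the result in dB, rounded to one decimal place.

3.3 dB

Fixed contribution from the other source: Σ 10^(L/10) = 10^(74/10) = 2.512e+07 (74.00 dB SPL).
To meet 76 dB SPL overall, the treated refrigeration condenser may contribute at most 10^(76/10) − 2.512e+07 = 1.469e+07, i.e. 71.67 dB SPL.
So the refrigeration condenser must be reduced from 75 to 71.67 dB SPL: IL = 3.33 dB.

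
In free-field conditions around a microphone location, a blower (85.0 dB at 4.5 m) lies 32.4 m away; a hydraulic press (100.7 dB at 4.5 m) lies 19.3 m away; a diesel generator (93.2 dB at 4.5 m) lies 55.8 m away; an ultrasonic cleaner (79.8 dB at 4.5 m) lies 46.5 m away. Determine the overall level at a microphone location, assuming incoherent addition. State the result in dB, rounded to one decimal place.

Propagate each source to the receiver with L = L_ref − 20·log₁₀(r/r_ref), then add intensities.
blower: 85.0 − 20·log₁₀(32.4/4.5) = 85.0 − 17.15 = 67.85 dB.
hydraulic press: 100.7 − 20·log₁₀(19.3/4.5) = 100.7 − 12.65 = 88.05 dB.
diesel generator: 93.2 − 20·log₁₀(55.8/4.5) = 93.2 − 21.87 = 71.33 dB.
ultrasonic cleaner: 79.8 − 20·log₁₀(46.5/4.5) = 79.8 − 20.28 = 59.52 dB.
Σ 10^(L/10) = 6.593e+08 → L_total = 10·log₁₀(6.593e+08) = 88.19 dB.

88.2 dB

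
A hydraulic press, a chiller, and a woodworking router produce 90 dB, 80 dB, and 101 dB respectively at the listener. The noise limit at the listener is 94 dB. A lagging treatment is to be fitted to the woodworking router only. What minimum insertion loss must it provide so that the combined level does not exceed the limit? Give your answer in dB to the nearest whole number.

10 dB

Fixed contribution from the other sources: Σ 10^(L/10) = 10^(90/10) + 10^(80/10) = 1.100e+09 (90.41 dB).
To meet 94 dB overall, the treated woodworking router may contribute at most 10^(94/10) − 1.100e+09 = 1.412e+09, i.e. 91.50 dB.
Required insertion loss = 101 − 91.50 = 9.50 dB.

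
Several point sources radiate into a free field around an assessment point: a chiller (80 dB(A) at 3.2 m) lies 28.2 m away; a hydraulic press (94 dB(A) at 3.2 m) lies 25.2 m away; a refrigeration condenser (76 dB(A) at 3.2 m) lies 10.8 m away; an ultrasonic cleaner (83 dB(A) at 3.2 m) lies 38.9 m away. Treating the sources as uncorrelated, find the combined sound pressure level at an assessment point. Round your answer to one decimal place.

76.7 dB(A)

Propagate each source to the receiver with L = L_ref − 20·log₁₀(r/r_ref), then add intensities.
chiller: 80 − 20·log₁₀(28.2/3.2) = 80 − 18.90 = 61.10 dB(A).
hydraulic press: 94 − 20·log₁₀(25.2/3.2) = 94 − 17.93 = 76.07 dB(A).
refrigeration condenser: 76 − 20·log₁₀(10.8/3.2) = 76 − 10.57 = 65.43 dB(A).
ultrasonic cleaner: 83 − 20·log₁₀(38.9/3.2) = 83 − 21.70 = 61.30 dB(A).
Σ 10^(L/10) = 4.664e+07 → L_total = 10·log₁₀(4.664e+07) = 76.69 dB(A).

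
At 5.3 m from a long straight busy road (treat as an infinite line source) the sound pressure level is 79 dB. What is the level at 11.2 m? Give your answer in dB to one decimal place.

Cylindrical spreading from a line source gives a 10·log₁₀(r₂/r₁) drop.
L₂ = 79 − 10·log₁₀(11.2/5.3) = 79 − 3.249 = 75.75 dB.

75.8 dB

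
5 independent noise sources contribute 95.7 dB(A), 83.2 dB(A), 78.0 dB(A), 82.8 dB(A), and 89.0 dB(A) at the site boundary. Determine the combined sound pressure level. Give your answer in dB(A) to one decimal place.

97.0 dB(A)

Incoherent sources combine by intensity addition: L_total = 10·log₁₀(Σ 10^(L_i/10)).
Σ 10^(L/10) = 10^(95.7/10) + 10^(83.2/10) + 10^(78.0/10) + 10^(82.8/10) + 10^(89.0/10) = 4.972e+09.
L_total = 10·log₁₀(4.972e+09) = 96.97 dB(A).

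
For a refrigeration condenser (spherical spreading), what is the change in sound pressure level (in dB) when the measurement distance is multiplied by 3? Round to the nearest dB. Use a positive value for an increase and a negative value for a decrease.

-10 dB

A point source loses 6 dB per doubling of distance; generally ΔL = −20·log₁₀(r₂/r₁).
ΔL = −20·log₁₀(3) = -9.54 dB.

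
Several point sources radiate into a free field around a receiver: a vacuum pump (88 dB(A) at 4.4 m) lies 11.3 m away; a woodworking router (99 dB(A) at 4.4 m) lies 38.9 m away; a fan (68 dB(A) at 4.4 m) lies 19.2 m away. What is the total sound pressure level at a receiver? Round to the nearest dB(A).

83 dB(A)

First find each source's level at the receiver (point-source: −20·log₁₀(r/r_ref)), then combine on an intensity basis.
vacuum pump: 88 − 20·log₁₀(11.3/4.4) = 88 − 8.19 = 79.81 dB(A).
woodworking router: 99 − 20·log₁₀(38.9/4.4) = 99 − 18.93 = 80.07 dB(A).
fan: 68 − 20·log₁₀(19.2/4.4) = 68 − 12.80 = 55.20 dB(A).
Σ 10^(L/10) = 1.976e+08 → L_total = 10·log₁₀(1.976e+08) = 82.96 dB(A).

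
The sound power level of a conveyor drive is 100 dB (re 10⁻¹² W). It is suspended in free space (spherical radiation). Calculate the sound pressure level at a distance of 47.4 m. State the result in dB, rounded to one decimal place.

55.5 dB

The power spreads over a sphere of area 4π·r², so L_p = L_w − 10·log₁₀(4π·r²).
4π·r² = 2.823e+04 m², 10·log₁₀ of that is 44.508 dB.
L_p = 100 − 44.508 = 55.49 dB.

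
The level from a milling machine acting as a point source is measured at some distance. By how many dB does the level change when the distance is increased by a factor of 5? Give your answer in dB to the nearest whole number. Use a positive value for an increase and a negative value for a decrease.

With spherical spreading the level changes by −20·log₁₀(r₂/r₁).
ΔL = −20·log₁₀(5) = -13.98 dB.

-14 dB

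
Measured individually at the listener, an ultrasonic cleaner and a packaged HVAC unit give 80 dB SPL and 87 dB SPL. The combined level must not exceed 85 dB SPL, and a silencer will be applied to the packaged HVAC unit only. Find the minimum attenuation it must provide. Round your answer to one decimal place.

3.7 dB

Everything except the packaged HVAC unit sums to 10^(80/10) = 1.000e+08 in linear terms, 80.00 dB SPL.
The limit corresponds to 10^(85/10) = 3.162e+08; subtracting the fixed part leaves 2.162e+08 for the packaged HVAC unit, i.e. 83.35 dB SPL.
Required insertion loss = 87 − 83.35 = 3.65 dB.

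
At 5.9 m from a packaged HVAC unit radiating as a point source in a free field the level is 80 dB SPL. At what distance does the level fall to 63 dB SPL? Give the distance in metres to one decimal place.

For a point source L₁ − L₂ = 20·log₁₀(r₂/r₁), so r₂ = r₁·10^((L₁−L₂)/20).
r₂ = 5.9·10^((80−63)/20) = 5.9·10^(17.0/20) = 41.77 m.

41.8 m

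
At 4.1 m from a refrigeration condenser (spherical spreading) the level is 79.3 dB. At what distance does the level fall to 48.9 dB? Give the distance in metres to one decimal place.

135.8 m

The 30.4 dB drop corresponds to a distance ratio of 10^(30.4/20) for a point source.
r₂ = 4.1·10^((79.3−48.9)/20) = 4.1·10^(30.4/20) = 135.76 m.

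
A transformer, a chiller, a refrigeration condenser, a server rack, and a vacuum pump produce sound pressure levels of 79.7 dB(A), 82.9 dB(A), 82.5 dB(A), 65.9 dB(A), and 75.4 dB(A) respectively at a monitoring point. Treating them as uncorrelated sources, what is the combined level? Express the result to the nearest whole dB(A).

For uncorrelated sources the intensities add, so convert each level to linear form, sum, and take 10·log₁₀ of the total.
Σ 10^(L/10) = 10^(79.7/10) + 10^(82.9/10) + 10^(82.5/10) + 10^(65.9/10) + 10^(75.4/10) = 5.047e+08.
L_total = 10·log₁₀(5.047e+08) = 87.03 dB(A).

87 dB(A)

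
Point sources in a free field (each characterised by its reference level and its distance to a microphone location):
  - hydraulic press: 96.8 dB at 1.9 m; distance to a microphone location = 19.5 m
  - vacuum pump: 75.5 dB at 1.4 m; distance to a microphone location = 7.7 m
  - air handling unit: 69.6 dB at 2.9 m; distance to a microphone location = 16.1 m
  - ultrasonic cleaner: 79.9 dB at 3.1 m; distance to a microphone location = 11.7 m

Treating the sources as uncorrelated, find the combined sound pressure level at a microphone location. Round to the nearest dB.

Apply inverse-square spreading to bring every level to the receiver, then sum 10^(L/10).
hydraulic press: 96.8 − 20·log₁₀(19.5/1.9) = 96.8 − 20.23 = 76.57 dB.
vacuum pump: 75.5 − 20·log₁₀(7.7/1.4) = 75.5 − 14.81 = 60.69 dB.
air handling unit: 69.6 − 20·log₁₀(16.1/2.9) = 69.6 − 14.89 = 54.71 dB.
ultrasonic cleaner: 79.9 − 20·log₁₀(11.7/3.1) = 79.9 − 11.54 = 68.36 dB.
Σ 10^(L/10) = 5.377e+07 → L_total = 10·log₁₀(5.377e+07) = 77.31 dB.

77 dB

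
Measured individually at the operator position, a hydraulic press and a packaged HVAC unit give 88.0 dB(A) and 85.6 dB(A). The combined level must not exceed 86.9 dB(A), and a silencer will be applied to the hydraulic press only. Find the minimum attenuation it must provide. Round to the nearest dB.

Everything except the hydraulic press sums to 10^(85.6/10) = 3.631e+08 in linear terms, 85.60 dB(A).
To meet 86.9 dB(A) overall, the treated hydraulic press may contribute at most 10^(86.9/10) − 3.631e+08 = 1.267e+08, i.e. 81.03 dB(A).
Required insertion loss = 88.0 − 81.03 = 6.97 dB.

7 dB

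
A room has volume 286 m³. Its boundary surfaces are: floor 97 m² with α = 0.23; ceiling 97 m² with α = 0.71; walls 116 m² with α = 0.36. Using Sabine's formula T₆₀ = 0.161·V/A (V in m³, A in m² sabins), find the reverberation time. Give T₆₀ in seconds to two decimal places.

0.35 s

Total absorption A = 97·0.23 + 97·0.71 + 116·0.36 = 132.94 m² sabins.
T₆₀ = 0.161 × 286 / 132.94 = 0.346 s.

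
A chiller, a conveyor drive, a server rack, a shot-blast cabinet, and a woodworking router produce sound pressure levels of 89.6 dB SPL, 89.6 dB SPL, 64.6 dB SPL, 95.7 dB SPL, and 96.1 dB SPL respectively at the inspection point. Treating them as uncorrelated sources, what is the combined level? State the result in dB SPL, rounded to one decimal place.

99.8 dB SPL

Incoherent sources combine by intensity addition: L_total = 10·log₁₀(Σ 10^(L_i/10)).
Σ 10^(L/10) = 10^(89.6/10) + 10^(89.6/10) + 10^(64.6/10) + 10^(95.7/10) + 10^(96.1/10) = 9.616e+09.
L_total = 10·log₁₀(9.616e+09) = 99.83 dB SPL.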